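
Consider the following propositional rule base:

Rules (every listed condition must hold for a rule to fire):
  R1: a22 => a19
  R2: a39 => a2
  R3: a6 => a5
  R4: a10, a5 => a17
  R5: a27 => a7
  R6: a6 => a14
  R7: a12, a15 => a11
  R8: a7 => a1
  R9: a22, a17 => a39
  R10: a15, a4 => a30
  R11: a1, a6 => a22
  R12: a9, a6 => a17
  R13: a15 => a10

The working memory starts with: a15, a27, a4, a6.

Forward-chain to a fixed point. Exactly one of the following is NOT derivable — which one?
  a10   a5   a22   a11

a11

Round 1: R3 [a6 => a5]; R5 [a27 => a7]; R6 [a6 => a14]; R10 [a15, a4 => a30]; R13 [a15 => a10]. New: a5, a7, a14, a30, a10.
Round 2: R4 [a10, a5 => a17]; R8 [a7 => a1]. New: a17, a1.
Round 3: R11 [a1, a6 => a22]. New: a22.
Round 4: R1 [a22 => a19]; R9 [a22, a17 => a39]. New: a19, a39.
Round 5: R2 [a39 => a2]. New: a2.
Derived: a5 (round 1), a22 (round 3), a10 (round 1). a11 never appears in any round.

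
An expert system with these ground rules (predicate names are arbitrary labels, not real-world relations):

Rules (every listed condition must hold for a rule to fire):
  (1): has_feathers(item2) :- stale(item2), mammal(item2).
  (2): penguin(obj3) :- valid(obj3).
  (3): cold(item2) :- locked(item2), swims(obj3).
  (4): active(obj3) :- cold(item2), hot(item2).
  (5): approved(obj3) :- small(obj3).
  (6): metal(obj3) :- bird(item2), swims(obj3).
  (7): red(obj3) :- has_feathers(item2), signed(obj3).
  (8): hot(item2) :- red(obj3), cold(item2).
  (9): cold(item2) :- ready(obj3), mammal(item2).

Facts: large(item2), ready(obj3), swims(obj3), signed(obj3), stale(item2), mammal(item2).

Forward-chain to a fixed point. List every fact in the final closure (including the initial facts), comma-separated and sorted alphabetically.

active(obj3), cold(item2), has_feathers(item2), hot(item2), large(item2), mammal(item2), ready(obj3), red(obj3), signed(obj3), stale(item2), swims(obj3)

Round 1: (1) [has_feathers(item2) :- stale(item2), mammal(item2).]; (9) [cold(item2) :- ready(obj3), mammal(item2).]. Adds has_feathers(item2), cold(item2).
Round 2: (7) [red(obj3) :- has_feathers(item2), signed(obj3).]. Adds red(obj3).
Round 3: (8) [hot(item2) :- red(obj3), cold(item2).]. Adds hot(item2).
Round 4: (4) [active(obj3) :- cold(item2), hot(item2).]. Adds active(obj3).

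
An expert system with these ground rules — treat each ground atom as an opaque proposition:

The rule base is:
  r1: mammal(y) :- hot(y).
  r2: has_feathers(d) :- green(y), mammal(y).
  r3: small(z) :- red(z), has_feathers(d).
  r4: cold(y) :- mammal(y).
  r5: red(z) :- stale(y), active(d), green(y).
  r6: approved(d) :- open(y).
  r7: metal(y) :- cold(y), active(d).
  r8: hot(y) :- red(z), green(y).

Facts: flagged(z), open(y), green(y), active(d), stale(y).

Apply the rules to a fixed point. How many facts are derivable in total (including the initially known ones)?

13

Round 1 fires r5, r6, giving red(z), approved(d).
Round 2 fires r8, giving hot(y).
Round 3 fires r1, giving mammal(y).
Round 4 fires r2, r4, giving has_feathers(d), cold(y).
Round 5 fires r3, r7, giving small(z), metal(y).
Closure: {active(d), approved(d), cold(y), flagged(z), green(y), has_feathers(d), hot(y), mammal(y), metal(y), open(y), red(z), small(z), stale(y)} — 13 facts.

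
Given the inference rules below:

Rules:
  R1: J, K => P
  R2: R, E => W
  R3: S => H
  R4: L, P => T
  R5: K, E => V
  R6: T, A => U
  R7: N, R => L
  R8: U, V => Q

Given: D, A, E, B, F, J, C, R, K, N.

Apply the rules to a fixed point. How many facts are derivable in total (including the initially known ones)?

Round 1: R1 [J, K => P]; R2 [R, E => W]; R5 [K, E => V]; R7 [N, R => L]. New: P, W, V, L.
Round 2: R4 [L, P => T]. New: T.
Round 3: R6 [T, A => U]. New: U.
Round 4: R8 [U, V => Q]. New: Q.
Closure: {A, B, C, D, E, F, J, K, L, N, P, Q, R, T, U, V, W} — 17 facts.

17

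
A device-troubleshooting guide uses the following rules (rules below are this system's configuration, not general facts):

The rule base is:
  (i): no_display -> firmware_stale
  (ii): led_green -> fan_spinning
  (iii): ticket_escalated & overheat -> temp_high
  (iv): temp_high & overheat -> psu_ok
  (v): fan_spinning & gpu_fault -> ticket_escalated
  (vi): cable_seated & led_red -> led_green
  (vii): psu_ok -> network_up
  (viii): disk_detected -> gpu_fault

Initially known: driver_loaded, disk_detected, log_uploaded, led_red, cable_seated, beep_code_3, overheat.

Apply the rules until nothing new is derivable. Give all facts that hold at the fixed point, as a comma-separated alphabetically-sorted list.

Round 1: (vi) [cable_seated & led_red -> led_green]; (viii) [disk_detected -> gpu_fault]. Adds led_green, gpu_fault.
Round 2: (ii) [led_green -> fan_spinning]. Adds fan_spinning.
Round 3: (v) [fan_spinning & gpu_fault -> ticket_escalated]. Adds ticket_escalated.
Round 4: (iii) [ticket_escalated & overheat -> temp_high]. Adds temp_high.
Round 5: (iv) [temp_high & overheat -> psu_ok]. Adds psu_ok.
Round 6: (vii) [psu_ok -> network_up]. Adds network_up.

beep_code_3, cable_seated, disk_detected, driver_loaded, fan_spinning, gpu_fault, led_green, led_red, log_uploaded, network_up, overheat, psu_ok, temp_high, ticket_escalated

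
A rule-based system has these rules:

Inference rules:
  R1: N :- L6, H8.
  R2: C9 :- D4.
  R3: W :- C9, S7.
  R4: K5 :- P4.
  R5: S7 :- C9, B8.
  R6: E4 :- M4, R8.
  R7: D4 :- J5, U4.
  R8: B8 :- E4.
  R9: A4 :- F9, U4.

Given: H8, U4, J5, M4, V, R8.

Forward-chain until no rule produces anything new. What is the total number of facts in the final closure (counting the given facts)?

Round 1: R6 [E4 :- M4, R8.]; R7 [D4 :- J5, U4.]. Adds E4, D4.
Round 2: R2 [C9 :- D4.]; R8 [B8 :- E4.]. Adds C9, B8.
Round 3: R5 [S7 :- C9, B8.]. Adds S7.
Round 4: R3 [W :- C9, S7.]. Adds W.
Closure: {B8, C9, D4, E4, H8, J5, M4, R8, S7, U4, V, W} — 12 facts.

12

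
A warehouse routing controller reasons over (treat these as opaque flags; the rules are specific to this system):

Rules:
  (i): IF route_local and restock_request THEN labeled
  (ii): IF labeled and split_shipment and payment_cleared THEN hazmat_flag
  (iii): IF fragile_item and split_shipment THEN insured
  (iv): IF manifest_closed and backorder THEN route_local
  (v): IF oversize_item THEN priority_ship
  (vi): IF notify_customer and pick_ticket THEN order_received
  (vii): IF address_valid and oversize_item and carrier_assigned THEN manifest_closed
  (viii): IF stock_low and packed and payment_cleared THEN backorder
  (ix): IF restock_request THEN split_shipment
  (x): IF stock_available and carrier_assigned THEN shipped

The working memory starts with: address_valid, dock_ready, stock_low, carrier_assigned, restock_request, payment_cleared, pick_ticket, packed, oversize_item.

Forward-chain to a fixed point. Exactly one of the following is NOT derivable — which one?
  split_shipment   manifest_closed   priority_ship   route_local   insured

Round 1: (v) [IF oversize_item THEN priority_ship]; (vii) [IF address_valid and oversize_item and carrier_assigned THEN manifest_closed]; (viii) [IF stock_low and packed and payment_cleared THEN backorder]; (ix) [IF restock_request THEN split_shipment]. New: priority_ship, manifest_closed, backorder, split_shipment.
Round 2: (iv) [IF manifest_closed and backorder THEN route_local]. New: route_local.
Round 3: (i) [IF route_local and restock_request THEN labeled]. New: labeled.
Round 4: (ii) [IF labeled and split_shipment and payment_cleared THEN hazmat_flag]. New: hazmat_flag.
Derived: manifest_closed (round 1), route_local (round 2), priority_ship (round 1), split_shipment (round 1). insured never appears in any round.

insured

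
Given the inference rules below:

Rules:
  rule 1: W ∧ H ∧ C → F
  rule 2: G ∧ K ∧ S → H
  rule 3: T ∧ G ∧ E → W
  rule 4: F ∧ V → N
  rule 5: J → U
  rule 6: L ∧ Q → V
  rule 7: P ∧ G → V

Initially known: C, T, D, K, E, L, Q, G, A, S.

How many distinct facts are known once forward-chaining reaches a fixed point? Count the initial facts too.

Round 1: rule 2 [G ∧ K ∧ S → H]; rule 3 [T ∧ G ∧ E → W]; rule 6 [L ∧ Q → V]. Adds H, W, V.
Round 2: rule 1 [W ∧ H ∧ C → F]. Adds F.
Round 3: rule 4 [F ∧ V → N]. Adds N.
Closure: {A, C, D, E, F, G, H, K, L, N, Q, S, T, V, W} — 15 facts.

15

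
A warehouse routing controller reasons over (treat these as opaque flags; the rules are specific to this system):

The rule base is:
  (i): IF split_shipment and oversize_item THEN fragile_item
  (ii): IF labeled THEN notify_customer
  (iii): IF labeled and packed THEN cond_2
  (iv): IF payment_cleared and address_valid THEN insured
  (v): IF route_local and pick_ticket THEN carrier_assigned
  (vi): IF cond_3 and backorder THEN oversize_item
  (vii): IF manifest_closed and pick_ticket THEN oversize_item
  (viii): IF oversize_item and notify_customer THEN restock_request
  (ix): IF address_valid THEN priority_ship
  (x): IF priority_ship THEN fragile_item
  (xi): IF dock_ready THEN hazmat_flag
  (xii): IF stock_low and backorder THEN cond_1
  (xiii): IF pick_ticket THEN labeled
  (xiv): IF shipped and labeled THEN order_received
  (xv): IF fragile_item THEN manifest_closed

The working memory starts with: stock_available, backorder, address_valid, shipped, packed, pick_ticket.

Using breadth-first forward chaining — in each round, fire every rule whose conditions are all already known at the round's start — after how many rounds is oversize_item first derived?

[1] (ix) [IF address_valid THEN priority_ship]; (xiii) [IF pick_ticket THEN labeled]. ⇒ new: priority_ship, labeled.
[2] (ii) [IF labeled THEN notify_customer]; (iii) [IF labeled and packed THEN cond_2]; (x) [IF priority_ship THEN fragile_item]; (xiv) [IF shipped and labeled THEN order_received]. ⇒ new: notify_customer, cond_2, fragile_item, order_received.
[3] (xv) [IF fragile_item THEN manifest_closed]. ⇒ new: manifest_closed.
[4] (vii) [IF manifest_closed and pick_ticket THEN oversize_item]. ⇒ new: oversize_item.
oversize_item first appears in round 4.

4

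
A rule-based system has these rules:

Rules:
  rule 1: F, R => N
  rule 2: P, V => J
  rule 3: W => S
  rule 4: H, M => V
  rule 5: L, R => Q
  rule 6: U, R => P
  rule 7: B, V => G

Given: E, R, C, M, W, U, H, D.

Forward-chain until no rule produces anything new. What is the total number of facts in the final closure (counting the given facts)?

12

Round 1: rule 3 [W => S]; rule 4 [H, M => V]; rule 6 [U, R => P]. New: S, V, P.
Round 2: rule 2 [P, V => J]. New: J.
Closure: {C, D, E, H, J, M, P, R, S, U, V, W} — 12 facts.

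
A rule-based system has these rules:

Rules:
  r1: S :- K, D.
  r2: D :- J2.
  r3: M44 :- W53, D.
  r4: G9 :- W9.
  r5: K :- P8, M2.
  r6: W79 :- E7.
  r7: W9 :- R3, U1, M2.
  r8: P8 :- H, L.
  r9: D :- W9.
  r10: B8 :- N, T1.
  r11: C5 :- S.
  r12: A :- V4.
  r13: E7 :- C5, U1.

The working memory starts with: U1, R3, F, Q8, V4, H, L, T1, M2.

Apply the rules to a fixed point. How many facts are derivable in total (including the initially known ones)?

Round 1: r7 [W9 :- R3, U1, M2.]; r8 [P8 :- H, L.]; r12 [A :- V4.]. Adds W9, P8, A.
Round 2: r4 [G9 :- W9.]; r5 [K :- P8, M2.]; r9 [D :- W9.]. Adds G9, K, D.
Round 3: r1 [S :- K, D.]. Adds S.
Round 4: r11 [C5 :- S.]. Adds C5.
Round 5: r13 [E7 :- C5, U1.]. Adds E7.
Round 6: r6 [W79 :- E7.]. Adds W79.
Closure: {A, C5, D, E7, F, G9, H, K, L, M2, P8, Q8, R3, S, T1, U1, V4, W79, W9} — 19 facts.

19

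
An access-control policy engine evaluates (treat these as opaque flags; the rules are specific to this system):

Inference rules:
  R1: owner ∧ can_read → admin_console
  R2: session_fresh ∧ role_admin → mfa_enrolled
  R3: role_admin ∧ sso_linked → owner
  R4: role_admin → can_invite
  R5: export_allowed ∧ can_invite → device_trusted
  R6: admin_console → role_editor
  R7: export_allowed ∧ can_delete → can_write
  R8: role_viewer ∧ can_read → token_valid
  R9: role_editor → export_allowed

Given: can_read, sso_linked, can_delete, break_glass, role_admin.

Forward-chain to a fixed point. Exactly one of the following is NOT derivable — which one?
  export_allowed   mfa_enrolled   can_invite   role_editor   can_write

mfa_enrolled

Round 1 fires R3, R4, giving owner, can_invite.
Round 2 fires R1, giving admin_console.
Round 3 fires R6, giving role_editor.
Round 4 fires R9, giving export_allowed.
Round 5 fires R5, R7, giving device_trusted, can_write.
Derived: can_write (round 5), role_editor (round 3), export_allowed (round 4), can_invite (round 1). mfa_enrolled never appears in any round.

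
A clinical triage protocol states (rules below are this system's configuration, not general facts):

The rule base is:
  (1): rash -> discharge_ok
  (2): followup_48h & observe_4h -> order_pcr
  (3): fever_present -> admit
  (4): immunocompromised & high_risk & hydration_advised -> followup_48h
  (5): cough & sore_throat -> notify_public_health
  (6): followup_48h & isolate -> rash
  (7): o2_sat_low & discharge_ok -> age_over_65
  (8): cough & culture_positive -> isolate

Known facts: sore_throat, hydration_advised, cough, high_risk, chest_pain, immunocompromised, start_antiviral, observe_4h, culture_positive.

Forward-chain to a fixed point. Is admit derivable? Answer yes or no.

no

Round 1: (4) [immunocompromised & high_risk & hydration_advised -> followup_48h]; (5) [cough & sore_throat -> notify_public_health]; (8) [cough & culture_positive -> isolate]. New: followup_48h, notify_public_health, isolate.
Round 2: (2) [followup_48h & observe_4h -> order_pcr]; (6) [followup_48h & isolate -> rash]. New: order_pcr, rash.
Round 3: (1) [rash -> discharge_ok]. New: discharge_ok.
Fixed point reached. admit is concluded only by (3); (3) needs fever_present (never derived).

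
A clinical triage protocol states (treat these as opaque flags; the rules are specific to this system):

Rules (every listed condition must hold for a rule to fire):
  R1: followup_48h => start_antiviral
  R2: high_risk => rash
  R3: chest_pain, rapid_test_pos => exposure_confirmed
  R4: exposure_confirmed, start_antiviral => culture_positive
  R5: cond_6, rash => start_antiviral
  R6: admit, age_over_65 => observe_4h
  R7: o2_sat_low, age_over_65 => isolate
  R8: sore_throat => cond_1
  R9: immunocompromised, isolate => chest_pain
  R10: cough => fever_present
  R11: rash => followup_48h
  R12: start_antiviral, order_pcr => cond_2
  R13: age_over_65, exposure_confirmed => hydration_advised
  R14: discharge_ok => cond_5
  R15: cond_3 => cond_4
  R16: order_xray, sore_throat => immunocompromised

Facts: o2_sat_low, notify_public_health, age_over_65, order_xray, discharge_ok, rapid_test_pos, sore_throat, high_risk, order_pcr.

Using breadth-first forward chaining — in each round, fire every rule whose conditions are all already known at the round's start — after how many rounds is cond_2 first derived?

4

Round 1: R2 [high_risk => rash]; R7 [o2_sat_low, age_over_65 => isolate]; R8 [sore_throat => cond_1]; R14 [discharge_ok => cond_5]; R16 [order_xray, sore_throat => immunocompromised]. Adds rash, isolate, cond_1, cond_5, immunocompromised.
Round 2: R9 [immunocompromised, isolate => chest_pain]; R11 [rash => followup_48h]. Adds chest_pain, followup_48h.
Round 3: R1 [followup_48h => start_antiviral]; R3 [chest_pain, rapid_test_pos => exposure_confirmed]. Adds start_antiviral, exposure_confirmed.
Round 4: R4 [exposure_confirmed, start_antiviral => culture_positive]; R12 [start_antiviral, order_pcr => cond_2]; R13 [age_over_65, exposure_confirmed => hydration_advised]. Adds culture_positive, cond_2, hydration_advised.
cond_2 first appears in round 4.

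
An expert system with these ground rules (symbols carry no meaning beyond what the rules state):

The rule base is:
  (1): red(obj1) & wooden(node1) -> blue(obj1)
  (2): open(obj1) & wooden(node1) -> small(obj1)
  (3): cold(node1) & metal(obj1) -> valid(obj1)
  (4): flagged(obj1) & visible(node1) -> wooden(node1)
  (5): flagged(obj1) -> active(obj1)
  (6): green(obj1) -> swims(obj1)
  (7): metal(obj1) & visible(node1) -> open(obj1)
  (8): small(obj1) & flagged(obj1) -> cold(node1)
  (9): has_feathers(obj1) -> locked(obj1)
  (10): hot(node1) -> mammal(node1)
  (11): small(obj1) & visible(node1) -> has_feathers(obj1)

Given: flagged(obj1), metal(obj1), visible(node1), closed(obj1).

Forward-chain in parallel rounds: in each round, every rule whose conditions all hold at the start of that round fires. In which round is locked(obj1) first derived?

Round 1: (4) [flagged(obj1) & visible(node1) -> wooden(node1)]; (5) [flagged(obj1) -> active(obj1)]; (7) [metal(obj1) & visible(node1) -> open(obj1)]. New: wooden(node1), active(obj1), open(obj1).
Round 2: (2) [open(obj1) & wooden(node1) -> small(obj1)]. New: small(obj1).
Round 3: (8) [small(obj1) & flagged(obj1) -> cold(node1)]; (11) [small(obj1) & visible(node1) -> has_feathers(obj1)]. New: cold(node1), has_feathers(obj1).
Round 4: (3) [cold(node1) & metal(obj1) -> valid(obj1)]; (9) [has_feathers(obj1) -> locked(obj1)]. New: valid(obj1), locked(obj1).
locked(obj1) first appears in round 4.

4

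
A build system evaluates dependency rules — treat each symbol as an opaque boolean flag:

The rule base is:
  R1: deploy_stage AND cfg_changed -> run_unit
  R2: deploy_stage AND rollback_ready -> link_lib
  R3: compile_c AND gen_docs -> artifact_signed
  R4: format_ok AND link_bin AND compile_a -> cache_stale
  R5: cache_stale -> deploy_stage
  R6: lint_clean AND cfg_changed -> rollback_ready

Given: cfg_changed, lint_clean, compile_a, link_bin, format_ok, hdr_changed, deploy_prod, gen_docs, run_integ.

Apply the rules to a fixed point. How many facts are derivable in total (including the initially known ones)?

Round 1: R4 [format_ok AND link_bin AND compile_a -> cache_stale]; R6 [lint_clean AND cfg_changed -> rollback_ready]. Adds cache_stale, rollback_ready.
Round 2: R5 [cache_stale -> deploy_stage]. Adds deploy_stage.
Round 3: R1 [deploy_stage AND cfg_changed -> run_unit]; R2 [deploy_stage AND rollback_ready -> link_lib]. Adds run_unit, link_lib.
Closure: {cache_stale, cfg_changed, compile_a, deploy_prod, deploy_stage, format_ok, gen_docs, hdr_changed, link_bin, link_lib, lint_clean, rollback_ready, run_integ, run_unit} — 14 facts.

14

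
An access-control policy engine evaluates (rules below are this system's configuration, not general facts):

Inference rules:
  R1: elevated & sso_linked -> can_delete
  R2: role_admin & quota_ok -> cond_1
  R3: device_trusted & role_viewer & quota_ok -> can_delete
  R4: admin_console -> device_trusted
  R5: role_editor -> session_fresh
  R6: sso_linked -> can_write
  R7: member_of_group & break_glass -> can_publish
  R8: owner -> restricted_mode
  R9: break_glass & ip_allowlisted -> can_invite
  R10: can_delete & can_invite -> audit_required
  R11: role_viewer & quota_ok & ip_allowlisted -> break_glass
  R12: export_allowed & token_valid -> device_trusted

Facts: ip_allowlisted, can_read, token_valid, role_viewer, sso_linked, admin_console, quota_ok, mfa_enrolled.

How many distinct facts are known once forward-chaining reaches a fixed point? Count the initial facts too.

Round 1 fires R4, R6, R11, giving device_trusted, can_write, break_glass.
Round 2 fires R3, R9, giving can_delete, can_invite.
Round 3 fires R10, giving audit_required.
Closure: {admin_console, audit_required, break_glass, can_delete, can_invite, can_read, can_write, device_trusted, ip_allowlisted, mfa_enrolled, quota_ok, role_viewer, sso_linked, token_valid} — 14 facts.

14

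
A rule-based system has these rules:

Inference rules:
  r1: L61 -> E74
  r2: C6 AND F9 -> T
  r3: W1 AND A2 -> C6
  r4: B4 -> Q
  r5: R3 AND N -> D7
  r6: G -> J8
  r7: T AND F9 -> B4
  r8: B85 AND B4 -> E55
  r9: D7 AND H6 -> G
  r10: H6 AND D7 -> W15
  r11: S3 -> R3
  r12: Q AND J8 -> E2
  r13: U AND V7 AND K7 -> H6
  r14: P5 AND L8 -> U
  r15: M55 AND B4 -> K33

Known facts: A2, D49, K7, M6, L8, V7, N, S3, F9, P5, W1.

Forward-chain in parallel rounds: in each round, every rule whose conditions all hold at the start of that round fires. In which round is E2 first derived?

5

Round 1 fires r3, r11, r14, giving C6, R3, U.
Round 2 fires r2, r5, r13, giving T, D7, H6.
Round 3 fires r7, r9, r10, giving B4, G, W15.
Round 4 fires r4, r6, giving Q, J8.
Round 5 fires r12, giving E2.
E2 first appears in round 5.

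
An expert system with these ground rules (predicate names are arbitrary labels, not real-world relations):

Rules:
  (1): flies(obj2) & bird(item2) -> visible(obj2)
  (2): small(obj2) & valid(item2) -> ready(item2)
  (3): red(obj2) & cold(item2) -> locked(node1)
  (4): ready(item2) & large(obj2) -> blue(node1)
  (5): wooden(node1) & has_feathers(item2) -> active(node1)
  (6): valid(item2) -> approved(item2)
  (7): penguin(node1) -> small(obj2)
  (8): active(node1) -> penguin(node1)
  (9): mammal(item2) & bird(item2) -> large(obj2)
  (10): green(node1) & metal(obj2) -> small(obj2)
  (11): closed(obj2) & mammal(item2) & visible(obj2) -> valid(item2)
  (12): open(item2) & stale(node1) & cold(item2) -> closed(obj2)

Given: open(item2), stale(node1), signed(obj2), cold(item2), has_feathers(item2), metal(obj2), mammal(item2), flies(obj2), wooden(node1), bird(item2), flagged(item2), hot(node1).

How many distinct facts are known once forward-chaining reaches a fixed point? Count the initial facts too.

[1] (1) [flies(obj2) & bird(item2) -> visible(obj2)]; (5) [wooden(node1) & has_feathers(item2) -> active(node1)]; (9) [mammal(item2) & bird(item2) -> large(obj2)]; (12) [open(item2) & stale(node1) & cold(item2) -> closed(obj2)]. ⇒ new: visible(obj2), active(node1), large(obj2), closed(obj2).
[2] (8) [active(node1) -> penguin(node1)]; (11) [closed(obj2) & mammal(item2) & visible(obj2) -> valid(item2)]. ⇒ new: penguin(node1), valid(item2).
[3] (6) [valid(item2) -> approved(item2)]; (7) [penguin(node1) -> small(obj2)]. ⇒ new: approved(item2), small(obj2).
[4] (2) [small(obj2) & valid(item2) -> ready(item2)]. ⇒ new: ready(item2).
[5] (4) [ready(item2) & large(obj2) -> blue(node1)]. ⇒ new: blue(node1).
Closure: {active(node1), approved(item2), bird(item2), blue(node1), closed(obj2), cold(item2), flagged(item2), flies(obj2), has_feathers(item2), hot(node1), large(obj2), mammal(item2), metal(obj2), open(item2), penguin(node1), ready(item2), signed(obj2), small(obj2), stale(node1), valid(item2), visible(obj2), wooden(node1)} — 22 facts.

22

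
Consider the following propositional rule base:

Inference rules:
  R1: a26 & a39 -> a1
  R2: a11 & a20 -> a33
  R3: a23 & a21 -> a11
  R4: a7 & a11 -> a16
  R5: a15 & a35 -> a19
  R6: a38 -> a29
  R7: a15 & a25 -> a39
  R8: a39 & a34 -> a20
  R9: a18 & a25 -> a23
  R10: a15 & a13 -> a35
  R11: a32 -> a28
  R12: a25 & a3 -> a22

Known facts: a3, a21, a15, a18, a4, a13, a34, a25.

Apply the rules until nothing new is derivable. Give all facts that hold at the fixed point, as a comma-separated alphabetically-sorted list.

a11, a13, a15, a18, a19, a20, a21, a22, a23, a25, a3, a33, a34, a35, a39, a4

Round 1 fires R7, R9, R10, R12, giving a39, a23, a35, a22.
Round 2 fires R3, R5, R8, giving a11, a19, a20.
Round 3 fires R2, giving a33.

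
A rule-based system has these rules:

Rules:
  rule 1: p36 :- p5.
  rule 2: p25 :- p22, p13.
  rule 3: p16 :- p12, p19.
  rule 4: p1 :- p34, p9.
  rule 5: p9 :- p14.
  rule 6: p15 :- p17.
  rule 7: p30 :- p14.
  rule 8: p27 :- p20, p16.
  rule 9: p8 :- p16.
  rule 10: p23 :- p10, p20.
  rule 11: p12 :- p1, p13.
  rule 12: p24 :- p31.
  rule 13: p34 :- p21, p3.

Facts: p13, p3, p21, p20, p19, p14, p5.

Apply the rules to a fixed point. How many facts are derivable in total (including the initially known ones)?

16

Round 1: rule 1 [p36 :- p5.]; rule 5 [p9 :- p14.]; rule 7 [p30 :- p14.]; rule 13 [p34 :- p21, p3.]. New: p36, p9, p30, p34.
Round 2: rule 4 [p1 :- p34, p9.]. New: p1.
Round 3: rule 11 [p12 :- p1, p13.]. New: p12.
Round 4: rule 3 [p16 :- p12, p19.]. New: p16.
Round 5: rule 8 [p27 :- p20, p16.]; rule 9 [p8 :- p16.]. New: p27, p8.
Closure: {p1, p12, p13, p14, p16, p19, p20, p21, p27, p3, p30, p34, p36, p5, p8, p9} — 16 facts.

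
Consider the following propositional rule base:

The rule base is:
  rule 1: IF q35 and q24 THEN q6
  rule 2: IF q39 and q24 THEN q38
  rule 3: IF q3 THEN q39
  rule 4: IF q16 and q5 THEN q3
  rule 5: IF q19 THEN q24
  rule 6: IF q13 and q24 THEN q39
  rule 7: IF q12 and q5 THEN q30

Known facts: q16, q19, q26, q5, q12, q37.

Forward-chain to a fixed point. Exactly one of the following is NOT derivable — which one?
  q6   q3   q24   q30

q6

Round 1: rule 4 [IF q16 and q5 THEN q3]; rule 5 [IF q19 THEN q24]; rule 7 [IF q12 and q5 THEN q30]. New: q3, q24, q30.
Round 2: rule 3 [IF q3 THEN q39]. New: q39.
Round 3: rule 2 [IF q39 and q24 THEN q38]. New: q38.
Derived: q3 (round 1), q24 (round 1), q30 (round 1). q6 never appears in any round.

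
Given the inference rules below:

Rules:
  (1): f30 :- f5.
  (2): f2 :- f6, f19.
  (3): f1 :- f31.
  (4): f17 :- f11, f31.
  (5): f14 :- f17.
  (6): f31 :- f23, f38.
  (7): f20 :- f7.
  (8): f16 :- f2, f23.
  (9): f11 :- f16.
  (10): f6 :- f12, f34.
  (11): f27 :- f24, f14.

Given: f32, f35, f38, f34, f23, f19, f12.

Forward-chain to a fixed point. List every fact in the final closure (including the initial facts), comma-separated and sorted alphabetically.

f1, f11, f12, f14, f16, f17, f19, f2, f23, f31, f32, f34, f35, f38, f6

Round 1 — (6), (10), derive f31, f6.
Round 2 — (2), (3), derive f2, f1.
Round 3 — (8), derive f16.
Round 4 — (9), derive f11.
Round 5 — (4), derive f17.
Round 6 — (5), derive f14.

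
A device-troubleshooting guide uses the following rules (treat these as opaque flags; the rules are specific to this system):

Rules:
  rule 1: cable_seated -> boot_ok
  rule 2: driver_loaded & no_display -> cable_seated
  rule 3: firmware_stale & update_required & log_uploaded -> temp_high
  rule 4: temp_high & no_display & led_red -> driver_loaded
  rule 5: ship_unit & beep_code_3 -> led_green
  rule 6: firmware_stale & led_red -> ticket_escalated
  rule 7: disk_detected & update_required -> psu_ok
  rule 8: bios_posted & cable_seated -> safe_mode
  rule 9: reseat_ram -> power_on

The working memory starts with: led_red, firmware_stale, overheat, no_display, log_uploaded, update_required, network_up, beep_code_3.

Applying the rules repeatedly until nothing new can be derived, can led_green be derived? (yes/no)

no

Round 1: rule 3 [firmware_stale & update_required & log_uploaded -> temp_high]; rule 6 [firmware_stale & led_red -> ticket_escalated]. Adds temp_high, ticket_escalated.
Round 2: rule 4 [temp_high & no_display & led_red -> driver_loaded]. Adds driver_loaded.
Round 3: rule 2 [driver_loaded & no_display -> cable_seated]. Adds cable_seated.
Round 4: rule 1 [cable_seated -> boot_ok]. Adds boot_ok.
Fixed point reached. led_green is concluded only by rule 5; rule 5 needs ship_unit (never derived).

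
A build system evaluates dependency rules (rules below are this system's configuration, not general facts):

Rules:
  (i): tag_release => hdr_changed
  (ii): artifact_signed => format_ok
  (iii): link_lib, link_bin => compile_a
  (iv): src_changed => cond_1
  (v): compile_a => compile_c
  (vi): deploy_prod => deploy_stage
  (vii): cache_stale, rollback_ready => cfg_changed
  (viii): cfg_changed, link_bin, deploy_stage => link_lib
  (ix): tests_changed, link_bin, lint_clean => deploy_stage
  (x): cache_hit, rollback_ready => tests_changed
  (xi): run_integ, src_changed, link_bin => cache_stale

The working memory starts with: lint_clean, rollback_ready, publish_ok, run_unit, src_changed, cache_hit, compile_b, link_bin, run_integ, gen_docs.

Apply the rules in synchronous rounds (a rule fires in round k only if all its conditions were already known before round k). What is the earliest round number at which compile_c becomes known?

Round 1: (iv) [src_changed => cond_1]; (x) [cache_hit, rollback_ready => tests_changed]; (xi) [run_integ, src_changed, link_bin => cache_stale]. New: cond_1, tests_changed, cache_stale.
Round 2: (vii) [cache_stale, rollback_ready => cfg_changed]; (ix) [tests_changed, link_bin, lint_clean => deploy_stage]. New: cfg_changed, deploy_stage.
Round 3: (viii) [cfg_changed, link_bin, deploy_stage => link_lib]. New: link_lib.
Round 4: (iii) [link_lib, link_bin => compile_a]. New: compile_a.
Round 5: (v) [compile_a => compile_c]. New: compile_c.
compile_c first appears in round 5.

5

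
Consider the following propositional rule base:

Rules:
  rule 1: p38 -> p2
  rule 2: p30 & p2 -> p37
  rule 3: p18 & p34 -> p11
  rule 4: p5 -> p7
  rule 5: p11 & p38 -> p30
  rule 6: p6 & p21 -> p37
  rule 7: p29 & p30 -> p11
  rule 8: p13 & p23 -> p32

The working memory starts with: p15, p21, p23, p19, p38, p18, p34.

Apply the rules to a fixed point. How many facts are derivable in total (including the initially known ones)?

Round 1: rule 1 [p38 -> p2]; rule 3 [p18 & p34 -> p11]. Adds p2, p11.
Round 2: rule 5 [p11 & p38 -> p30]. Adds p30.
Round 3: rule 2 [p30 & p2 -> p37]. Adds p37.
Closure: {p11, p15, p18, p19, p2, p21, p23, p30, p34, p37, p38} — 11 facts.

11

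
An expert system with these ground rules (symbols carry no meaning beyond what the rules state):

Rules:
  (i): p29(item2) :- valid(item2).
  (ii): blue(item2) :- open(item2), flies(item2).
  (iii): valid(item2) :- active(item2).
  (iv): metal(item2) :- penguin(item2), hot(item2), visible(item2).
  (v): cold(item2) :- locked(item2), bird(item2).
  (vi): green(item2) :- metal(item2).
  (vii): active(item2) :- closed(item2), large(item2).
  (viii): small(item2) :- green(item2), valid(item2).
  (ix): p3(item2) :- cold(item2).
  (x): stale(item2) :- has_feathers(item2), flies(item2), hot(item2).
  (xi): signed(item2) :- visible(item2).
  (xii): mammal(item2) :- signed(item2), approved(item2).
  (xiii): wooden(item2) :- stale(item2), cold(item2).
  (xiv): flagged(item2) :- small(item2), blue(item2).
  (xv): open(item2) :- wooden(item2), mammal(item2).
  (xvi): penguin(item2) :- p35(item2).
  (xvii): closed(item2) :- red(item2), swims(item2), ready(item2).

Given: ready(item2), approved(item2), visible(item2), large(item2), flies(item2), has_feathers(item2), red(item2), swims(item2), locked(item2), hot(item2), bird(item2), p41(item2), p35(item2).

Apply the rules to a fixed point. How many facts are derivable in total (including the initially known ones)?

30

[1] (v) [cold(item2) :- locked(item2), bird(item2).]; (x) [stale(item2) :- has_feathers(item2), flies(item2), hot(item2).]; (xi) [signed(item2) :- visible(item2).]; (xvi) [penguin(item2) :- p35(item2).]; (xvii) [closed(item2) :- red(item2), swims(item2), ready(item2).]. ⇒ new: cold(item2), stale(item2), signed(item2), penguin(item2), closed(item2).
[2] (iv) [metal(item2) :- penguin(item2), hot(item2), visible(item2).]; (vii) [active(item2) :- closed(item2), large(item2).]; (ix) [p3(item2) :- cold(item2).]; (xii) [mammal(item2) :- signed(item2), approved(item2).]; (xiii) [wooden(item2) :- stale(item2), cold(item2).]. ⇒ new: metal(item2), active(item2), p3(item2), mammal(item2), wooden(item2).
[3] (iii) [valid(item2) :- active(item2).]; (vi) [green(item2) :- metal(item2).]; (xv) [open(item2) :- wooden(item2), mammal(item2).]. ⇒ new: valid(item2), green(item2), open(item2).
[4] (i) [p29(item2) :- valid(item2).]; (ii) [blue(item2) :- open(item2), flies(item2).]; (viii) [small(item2) :- green(item2), valid(item2).]. ⇒ new: p29(item2), blue(item2), small(item2).
[5] (xiv) [flagged(item2) :- small(item2), blue(item2).]. ⇒ new: flagged(item2).
Closure: {active(item2), approved(item2), bird(item2), blue(item2), closed(item2), cold(item2), flagged(item2), flies(item2), green(item2), has_feathers(item2), hot(item2), large(item2), locked(item2), mammal(item2), metal(item2), open(item2), p29(item2), p3(item2), p35(item2), p41(item2), penguin(item2), ready(item2), red(item2), signed(item2), small(item2), stale(item2), swims(item2), valid(item2), visible(item2), wooden(item2)} — 30 facts.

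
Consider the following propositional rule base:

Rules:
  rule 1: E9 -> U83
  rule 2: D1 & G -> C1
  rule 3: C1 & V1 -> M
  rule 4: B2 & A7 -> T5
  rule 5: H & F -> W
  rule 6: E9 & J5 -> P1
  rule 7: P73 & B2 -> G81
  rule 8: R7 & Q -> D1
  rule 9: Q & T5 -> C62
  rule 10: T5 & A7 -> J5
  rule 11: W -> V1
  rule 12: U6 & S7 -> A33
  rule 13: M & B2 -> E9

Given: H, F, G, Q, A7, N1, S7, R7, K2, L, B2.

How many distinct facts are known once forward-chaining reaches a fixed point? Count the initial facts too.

22

[1] rule 4 [B2 & A7 -> T5]; rule 5 [H & F -> W]; rule 8 [R7 & Q -> D1]. ⇒ new: T5, W, D1.
[2] rule 2 [D1 & G -> C1]; rule 9 [Q & T5 -> C62]; rule 10 [T5 & A7 -> J5]; rule 11 [W -> V1]. ⇒ new: C1, C62, J5, V1.
[3] rule 3 [C1 & V1 -> M]. ⇒ new: M.
[4] rule 13 [M & B2 -> E9]. ⇒ new: E9.
[5] rule 1 [E9 -> U83]; rule 6 [E9 & J5 -> P1]. ⇒ new: U83, P1.
Closure: {A7, B2, C1, C62, D1, E9, F, G, H, J5, K2, L, M, N1, P1, Q, R7, S7, T5, U83, V1, W} — 22 facts.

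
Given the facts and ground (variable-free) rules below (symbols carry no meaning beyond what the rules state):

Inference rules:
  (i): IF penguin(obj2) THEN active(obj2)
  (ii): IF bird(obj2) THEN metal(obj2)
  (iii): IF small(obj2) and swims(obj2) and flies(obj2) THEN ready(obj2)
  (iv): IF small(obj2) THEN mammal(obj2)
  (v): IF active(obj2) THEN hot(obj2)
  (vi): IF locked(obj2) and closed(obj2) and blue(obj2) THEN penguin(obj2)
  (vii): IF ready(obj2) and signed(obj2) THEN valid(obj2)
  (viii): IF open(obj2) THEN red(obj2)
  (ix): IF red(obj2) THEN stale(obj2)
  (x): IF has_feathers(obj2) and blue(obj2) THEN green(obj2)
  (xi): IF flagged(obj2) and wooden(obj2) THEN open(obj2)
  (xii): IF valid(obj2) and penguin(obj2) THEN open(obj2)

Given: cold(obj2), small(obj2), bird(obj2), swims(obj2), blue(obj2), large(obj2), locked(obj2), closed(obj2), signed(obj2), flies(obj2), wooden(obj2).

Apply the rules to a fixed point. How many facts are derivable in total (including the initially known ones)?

[1] (ii) [IF bird(obj2) THEN metal(obj2)]; (iii) [IF small(obj2) and swims(obj2) and flies(obj2) THEN ready(obj2)]; (iv) [IF small(obj2) THEN mammal(obj2)]; (vi) [IF locked(obj2) and closed(obj2) and blue(obj2) THEN penguin(obj2)]. ⇒ new: metal(obj2), ready(obj2), mammal(obj2), penguin(obj2).
[2] (i) [IF penguin(obj2) THEN active(obj2)]; (vii) [IF ready(obj2) and signed(obj2) THEN valid(obj2)]. ⇒ new: active(obj2), valid(obj2).
[3] (v) [IF active(obj2) THEN hot(obj2)]; (xii) [IF valid(obj2) and penguin(obj2) THEN open(obj2)]. ⇒ new: hot(obj2), open(obj2).
[4] (viii) [IF open(obj2) THEN red(obj2)]. ⇒ new: red(obj2).
[5] (ix) [IF red(obj2) THEN stale(obj2)]. ⇒ new: stale(obj2).
Closure: {active(obj2), bird(obj2), blue(obj2), closed(obj2), cold(obj2), flies(obj2), hot(obj2), large(obj2), locked(obj2), mammal(obj2), metal(obj2), open(obj2), penguin(obj2), ready(obj2), red(obj2), signed(obj2), small(obj2), stale(obj2), swims(obj2), valid(obj2), wooden(obj2)} — 21 facts.

21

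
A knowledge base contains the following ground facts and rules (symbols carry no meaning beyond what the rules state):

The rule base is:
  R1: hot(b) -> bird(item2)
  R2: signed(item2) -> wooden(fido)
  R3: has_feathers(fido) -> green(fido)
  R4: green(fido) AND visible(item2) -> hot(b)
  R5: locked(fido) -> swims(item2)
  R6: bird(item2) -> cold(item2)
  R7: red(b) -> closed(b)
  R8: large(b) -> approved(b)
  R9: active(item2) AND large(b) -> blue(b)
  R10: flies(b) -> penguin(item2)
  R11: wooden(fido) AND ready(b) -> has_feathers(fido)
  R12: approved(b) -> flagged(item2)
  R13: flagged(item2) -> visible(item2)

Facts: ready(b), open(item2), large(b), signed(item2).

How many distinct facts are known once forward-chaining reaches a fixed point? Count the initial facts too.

13

Round 1 — R2, R8, derive wooden(fido), approved(b).
Round 2 — R11, R12, derive has_feathers(fido), flagged(item2).
Round 3 — R3, R13, derive green(fido), visible(item2).
Round 4 — R4, derive hot(b).
Round 5 — R1, derive bird(item2).
Round 6 — R6, derive cold(item2).
Closure: {approved(b), bird(item2), cold(item2), flagged(item2), green(fido), has_feathers(fido), hot(b), large(b), open(item2), ready(b), signed(item2), visible(item2), wooden(fido)} — 13 facts.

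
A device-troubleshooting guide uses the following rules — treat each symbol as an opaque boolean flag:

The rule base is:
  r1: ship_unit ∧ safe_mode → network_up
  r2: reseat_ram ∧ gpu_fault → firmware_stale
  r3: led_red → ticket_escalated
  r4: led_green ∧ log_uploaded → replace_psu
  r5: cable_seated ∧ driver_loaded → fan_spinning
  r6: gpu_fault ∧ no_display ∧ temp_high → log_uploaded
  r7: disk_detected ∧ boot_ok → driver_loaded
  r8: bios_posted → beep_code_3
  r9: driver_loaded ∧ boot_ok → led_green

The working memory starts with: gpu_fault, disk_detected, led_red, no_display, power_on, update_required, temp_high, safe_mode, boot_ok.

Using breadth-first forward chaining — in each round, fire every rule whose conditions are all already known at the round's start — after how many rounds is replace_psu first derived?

Round 1: r3 [led_red → ticket_escalated]; r6 [gpu_fault ∧ no_display ∧ temp_high → log_uploaded]; r7 [disk_detected ∧ boot_ok → driver_loaded]. Adds ticket_escalated, log_uploaded, driver_loaded.
Round 2: r9 [driver_loaded ∧ boot_ok → led_green]. Adds led_green.
Round 3: r4 [led_green ∧ log_uploaded → replace_psu]. Adds replace_psu.
replace_psu first appears in round 3.

3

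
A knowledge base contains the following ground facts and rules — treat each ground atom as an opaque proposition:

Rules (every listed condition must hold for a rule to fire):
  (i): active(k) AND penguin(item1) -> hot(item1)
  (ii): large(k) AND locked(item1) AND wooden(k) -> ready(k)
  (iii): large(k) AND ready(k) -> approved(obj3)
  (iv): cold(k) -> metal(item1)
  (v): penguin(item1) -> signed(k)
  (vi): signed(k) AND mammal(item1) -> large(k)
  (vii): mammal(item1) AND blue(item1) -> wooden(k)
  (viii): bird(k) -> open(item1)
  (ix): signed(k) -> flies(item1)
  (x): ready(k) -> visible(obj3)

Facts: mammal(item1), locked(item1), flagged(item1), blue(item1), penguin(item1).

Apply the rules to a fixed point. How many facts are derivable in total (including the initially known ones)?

12

Round 1 fires (v), (vii), giving signed(k), wooden(k).
Round 2 fires (vi), (ix), giving large(k), flies(item1).
Round 3 fires (ii), giving ready(k).
Round 4 fires (iii), (x), giving approved(obj3), visible(obj3).
Closure: {approved(obj3), blue(item1), flagged(item1), flies(item1), large(k), locked(item1), mammal(item1), penguin(item1), ready(k), signed(k), visible(obj3), wooden(k)} — 12 facts.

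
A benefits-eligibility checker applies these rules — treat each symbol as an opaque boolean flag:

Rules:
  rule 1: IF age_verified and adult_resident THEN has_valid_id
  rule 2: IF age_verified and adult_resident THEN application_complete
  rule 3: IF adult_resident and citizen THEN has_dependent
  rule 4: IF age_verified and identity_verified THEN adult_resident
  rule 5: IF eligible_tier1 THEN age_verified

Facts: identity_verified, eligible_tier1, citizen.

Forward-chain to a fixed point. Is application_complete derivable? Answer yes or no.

Round 1 fires rule 5, giving age_verified.
Round 2 fires rule 4, giving adult_resident.
Round 3 fires rule 1, rule 2, rule 3, giving has_valid_id, application_complete, has_dependent.
application_complete appears in round 3, so it is derivable.

yes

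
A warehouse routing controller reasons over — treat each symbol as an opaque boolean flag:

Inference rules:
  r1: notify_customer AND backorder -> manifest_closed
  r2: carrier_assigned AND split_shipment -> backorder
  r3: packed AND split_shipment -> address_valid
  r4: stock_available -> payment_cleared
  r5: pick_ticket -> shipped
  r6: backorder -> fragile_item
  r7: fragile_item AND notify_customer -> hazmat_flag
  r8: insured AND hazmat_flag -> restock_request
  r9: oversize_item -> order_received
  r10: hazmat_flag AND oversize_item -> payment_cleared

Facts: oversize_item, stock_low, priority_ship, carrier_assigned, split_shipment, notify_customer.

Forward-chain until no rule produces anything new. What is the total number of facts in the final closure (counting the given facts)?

12

[1] r2 [carrier_assigned AND split_shipment -> backorder]; r9 [oversize_item -> order_received]. ⇒ new: backorder, order_received.
[2] r1 [notify_customer AND backorder -> manifest_closed]; r6 [backorder -> fragile_item]. ⇒ new: manifest_closed, fragile_item.
[3] r7 [fragile_item AND notify_customer -> hazmat_flag]. ⇒ new: hazmat_flag.
[4] r10 [hazmat_flag AND oversize_item -> payment_cleared]. ⇒ new: payment_cleared.
Closure: {backorder, carrier_assigned, fragile_item, hazmat_flag, manifest_closed, notify_customer, order_received, oversize_item, payment_cleared, priority_ship, split_shipment, stock_low} — 12 facts.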